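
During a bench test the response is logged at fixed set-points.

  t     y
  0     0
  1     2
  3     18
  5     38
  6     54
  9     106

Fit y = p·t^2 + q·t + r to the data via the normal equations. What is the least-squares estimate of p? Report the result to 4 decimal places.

Entries of XᵀX: Σt^2·t^2 = 8564, Σt^2·t = 1098, Σt^2 = 152, Σt·t = 152, Σt = 24, Σ1 = 6.
And Σt^2·y = 11644, Σt·y = 1524, Σy = 218.
So XᵀX·[p, q, r]ᵀ = Xᵀy: [[8564, 1098, 152]; [1098, 152, 24]; [152, 24, 6]]·[p, q, r]ᵀ = [11644, 1524, 218]ᵀ.
Row-reducing yields p = 2498/2555, q = 1578/511, r = -2011/2555.

p = 0.9777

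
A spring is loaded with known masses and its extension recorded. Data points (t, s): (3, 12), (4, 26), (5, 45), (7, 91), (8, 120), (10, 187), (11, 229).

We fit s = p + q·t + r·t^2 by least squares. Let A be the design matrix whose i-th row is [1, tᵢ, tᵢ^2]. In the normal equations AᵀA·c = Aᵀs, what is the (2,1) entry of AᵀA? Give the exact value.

Row 2 ↔ basis t, column 1 ↔ basis 1, so (AᵀA)_{2,1} = Σᵢ t = (3)·(1) + (4)·(1) + (5)·(1) + (7)·(1) + (8)·(1) + (10)·(1) + (11)·(1) = 48.

48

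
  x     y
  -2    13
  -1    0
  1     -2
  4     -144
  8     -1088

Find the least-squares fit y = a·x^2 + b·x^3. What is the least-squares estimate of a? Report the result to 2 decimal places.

a = -0.95

Forming MᵀM = [[4370, 33760]; [33760, 266306]] and Mᵀy = [-71886, -566378]ᵀ gives MᵀM·[a, b]ᵀ = Mᵀy.
Δ = 4370·266306 − 33760² = 24019620.
a = ((-71886)·266306 − 33760·(-566378))/24019620 = -5687959/6004905; b = (4370·(-566378) − 33760·(-71886))/24019620 = -2410025/1200981.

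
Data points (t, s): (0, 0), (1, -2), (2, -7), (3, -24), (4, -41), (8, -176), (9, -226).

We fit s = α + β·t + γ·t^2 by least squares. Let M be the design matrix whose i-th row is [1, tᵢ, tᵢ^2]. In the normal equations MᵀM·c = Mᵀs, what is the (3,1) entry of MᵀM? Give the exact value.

Row 3 ↔ basis t^2, column 1 ↔ basis 1, so (MᵀM)_{3,1} = Σᵢ t^2 = (0)·(1) + (1)·(1) + (4)·(1) + (9)·(1) + (16)·(1) + (64)·(1) + (81)·(1) = 175.

175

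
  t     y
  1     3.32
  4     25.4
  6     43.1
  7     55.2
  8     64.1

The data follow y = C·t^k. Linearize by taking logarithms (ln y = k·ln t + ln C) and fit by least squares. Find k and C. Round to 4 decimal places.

Let Y = ln y. Fitting Y = k·ln t + ln C by least squares:
Σln t = 7.2034, Σ(ln t)² = 13.2429, Σln y = 16.3696, Σln t·ln y = 27.6840.
Normal system: [[13.2429, 7.2034]; [7.2034, 5]]·[k, ln C]ᵀ = [27.6840, 16.3696]ᵀ.
Slope k = (n·Σln t·ln y − Σln t·Σln y)/(n·Σ(ln t)² − (Σln t)²) = (5·27.6840 − 7.2034·16.3696)/14.3252 = 1.43124; ln C = (Σln y − k·Σln t)/n = 1.21196, so C = exp(1.21196) = 3.36008.

k = 1.4312, C = 3.3601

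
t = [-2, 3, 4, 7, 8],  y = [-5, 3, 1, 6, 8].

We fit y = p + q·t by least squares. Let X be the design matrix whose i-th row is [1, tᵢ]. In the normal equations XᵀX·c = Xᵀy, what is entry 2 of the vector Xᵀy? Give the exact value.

Entry 2 ↔ basis t, so (Xᵀy)_{2} = Σᵢ (t)·yᵢ = (-2)·(-5) + (3)·(3) + (4)·(1) + (7)·(6) + (8)·(8) = 129.

129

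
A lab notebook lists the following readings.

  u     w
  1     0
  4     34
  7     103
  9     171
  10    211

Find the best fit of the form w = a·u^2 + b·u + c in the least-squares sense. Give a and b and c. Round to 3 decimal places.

Setting ∂/∂a … = 0 gives: 19219·a + 2137·b + 247·c = 40542;  2137·a + 247·b + 31·c = 4506;  247·a + 31·b + 5·c = 519.
(Σu^2·u^2 = 19219, Σu^2·u = 2137, Σu^2 = 247, Σu·u = 247, Σu = 31, Σ1 = 5, Σu^2·w = 40542, Σu·w = 4506, Σw = 519.)
Inverting the 3×3 Gram matrix, [a, b, c]ᵀ = [10159/4942, 3905/4942, -6543/2471]ᵀ.

a = 2.056, b = 0.790, c = -2.648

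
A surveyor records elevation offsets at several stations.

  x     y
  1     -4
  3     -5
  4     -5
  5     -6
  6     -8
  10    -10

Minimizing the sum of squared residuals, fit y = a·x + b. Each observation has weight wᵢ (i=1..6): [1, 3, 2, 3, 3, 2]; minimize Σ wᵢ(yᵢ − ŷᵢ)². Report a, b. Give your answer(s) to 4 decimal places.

a = -0.7416, b = -2.7390

From the data, Σwᵢ·x·x = 443, Σwᵢ·x = 71, Σwᵢ·1 = 14.
For AᵀWy: Σwᵢ·x·y = -523, Σwᵢ·y = -91.
Determinant 443·14 − 71² = 1161.
a = ((-523)·14 − 71·(-91))/1161 = -287/387; b = (443·(-91) − 71·(-523))/1161 = -1060/387.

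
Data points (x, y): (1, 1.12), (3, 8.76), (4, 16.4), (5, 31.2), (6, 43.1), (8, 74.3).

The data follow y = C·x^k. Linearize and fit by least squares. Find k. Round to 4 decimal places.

Taking logs, ln y = k·ln x + ln C, so regress ln y on ln x.
Σln x = 7.9655, Σ(ln x)² = 13.2535, Σln y = 16.5929, Σln x·ln y = 27.5010.
Equations: 13.2535·k + 7.9655·ln C = 27.5010;  7.9655·k + 6·ln C = 16.5929.
Slope k = (n·Σln x·ln y − Σln x·Σln y)/(n·Σ(ln x)² − (Σln x)²) = (6·27.5010 − 7.9655·16.5929)/16.0713 = 2.04307; ln C = (Σln y − k·Σln x)/n = 0.05311.

k = 2.0431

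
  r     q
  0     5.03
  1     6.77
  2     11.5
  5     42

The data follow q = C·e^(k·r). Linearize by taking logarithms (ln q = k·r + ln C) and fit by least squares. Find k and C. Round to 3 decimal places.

k = 0.434, C = 4.758

Let Y = ln q. Fitting Y = k·r + ln C by least squares:
Over the data: Σr = 8.0000, Σ(r)² = 30.0000, Σln q = 9.7079, Σr·ln q = 25.4855.
Normal system: [[30.0000, 8.0000]; [8.0000, 4]]·[k, ln C]ᵀ = [25.4855, 9.7079]ᵀ.
Δ = 30.0000·4 − (8.0000)² = 56.0000; k = (25.4855·4 − 8.0000·9.7079)/56.0000 = 0.43355, ln C = (30.0000·9.7079 − 8.0000·25.4855)/56.0000 = 1.55989, so C = exp(1.55989) = 4.75829.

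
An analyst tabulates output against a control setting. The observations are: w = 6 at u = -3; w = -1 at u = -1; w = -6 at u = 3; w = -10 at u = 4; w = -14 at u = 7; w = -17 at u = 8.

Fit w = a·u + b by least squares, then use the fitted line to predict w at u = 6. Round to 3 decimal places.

ŵ = -12.840

Normal-equation sums: Σu·u = 148, Σu = 18, Σ1 = 6.
Moment sums: Σu·w = -309, Σw = -42.
So XᵀX·[a, b]ᵀ = Xᵀw: [[148, 18]; [18, 6]]·[a, b]ᵀ = [-309, -42]ᵀ.
det = 148·6 − 18² = 564.
a = ((-309)·6 − 18·(-42))/564 = -183/94; b = (148·(-42) − 18·(-309))/564 = -109/94.
At u = 6: ŵ = (-183/94)·(6) + (-109/94)·(1) = -1207/94.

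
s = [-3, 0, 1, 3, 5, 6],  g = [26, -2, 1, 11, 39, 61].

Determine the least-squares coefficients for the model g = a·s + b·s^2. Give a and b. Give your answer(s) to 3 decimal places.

a = -2.438, b = 2.082

From the data, Σs·s = 80, Σs·s^2 = 342, Σs^2·s^2 = 2084.
For Xᵀg: Σs·g = 517, Σs^2·g = 3505.
Eliminating b: 2084·(row 1) − 342·(row 2) gives 49756·a = 2084·517 − 342·3505 = -121282, so a = -8663/3554.
Then b = (3505 − 342·(-8663/3554))/2084 = 7399/3554.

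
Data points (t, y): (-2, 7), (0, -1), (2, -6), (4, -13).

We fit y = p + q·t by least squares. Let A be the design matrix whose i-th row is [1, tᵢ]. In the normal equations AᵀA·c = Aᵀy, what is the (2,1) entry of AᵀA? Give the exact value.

4

Row 2 ↔ basis t, column 1 ↔ basis 1, so (AᵀA)_{2,1} = Σᵢ t = (-2)·(1) + (0)·(1) + (2)·(1) + (4)·(1) = 4.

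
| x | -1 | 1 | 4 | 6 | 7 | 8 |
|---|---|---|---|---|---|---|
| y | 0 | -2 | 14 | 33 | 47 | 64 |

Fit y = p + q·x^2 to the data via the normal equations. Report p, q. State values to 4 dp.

The normal equations are: 6·p + 167·q = 156;  167·p + 8051·q = 7809.
(Σ1 = 6, Σx^2 = 167, Σx^2·x^2 = 8051, Σy = 156, Σx^2·y = 7809.)
Eliminating q: 8051·(row 1) − 167·(row 2) gives 20417·p = 8051·156 − 167·7809 = -48147, so p = -48147/20417.
Then q = (7809 − 167·(-48147/20417))/8051 = 20802/20417.

p = -2.3582, q = 1.0189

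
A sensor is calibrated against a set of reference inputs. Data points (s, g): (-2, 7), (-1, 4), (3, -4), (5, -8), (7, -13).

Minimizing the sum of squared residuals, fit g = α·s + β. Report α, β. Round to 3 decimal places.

α = -2.152, β = 2.365

From the data, Σs·s = 88, Σs = 12, Σ1 = 5.
And Σs·g = -161, Σg = -14.
Normal equations: [[88, 12]; [12, 5]]·[α, β]ᵀ = [-161, -14]ᵀ.
Determinant 88·5 − 12² = 296.
α = ((-161)·5 − 12·(-14))/296 = -637/296; β = (88·(-14) − 12·(-161))/296 = 175/74.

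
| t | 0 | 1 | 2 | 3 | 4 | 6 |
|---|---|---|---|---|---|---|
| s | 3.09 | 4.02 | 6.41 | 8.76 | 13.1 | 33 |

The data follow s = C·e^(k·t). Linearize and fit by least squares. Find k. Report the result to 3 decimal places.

k = 0.396

With ln sᵢ as the transformed response and tᵢ as the regressor:
AᵀA = [[66.0000, 16.0000]; [16.0000, 6]], rhs = [42.8871, 12.6166]ᵀ  (here Σt = 16.0000, Σ(t)² = 66.0000, Σln s = 12.6166, Σt·ln s = 42.8871).
Δ = 66.0000·6 − (16.0000)² = 140.0000; k = (42.8871·6 − 16.0000·12.6166)/140.0000 = 0.39612, ln C = (66.0000·12.6166 − 16.0000·42.8871)/140.0000 = 1.04646.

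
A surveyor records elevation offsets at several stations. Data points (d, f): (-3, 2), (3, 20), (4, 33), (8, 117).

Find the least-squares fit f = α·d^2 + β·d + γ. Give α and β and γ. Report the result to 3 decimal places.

α = 1.498, β = 2.962, γ = -2.581

The normal system XᵀX·[α, β, γ]ᵀ = Xᵀf is [[4514, 576, 98]; [576, 98, 12]; [98, 12, 4]]·[α, β, γ]ᵀ = [8214, 1122, 172]ᵀ.
Solving the 3×3 system (Gaussian elimination) gives α = 38554/25741, β = 76239/25741, γ = -66427/25741.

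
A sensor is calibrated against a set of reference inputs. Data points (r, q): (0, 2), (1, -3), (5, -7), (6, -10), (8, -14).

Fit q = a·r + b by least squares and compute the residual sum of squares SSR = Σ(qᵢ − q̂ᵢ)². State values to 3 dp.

SSR = 7.026

With design matrix A, AᵀA = [[126, 20]; [20, 5]] and Aᵀq = [-210, -32]ᵀ.
Δ = 126·5 − 20² = 230.
a = ((-210)·5 − 20·(-32))/230 = -41/23; b = (126·(-32) − 20·(-210))/230 = 84/115.
Residuals: 146/115, -224/115, 136/115, -4/115, -54/115; SSR = 808/115.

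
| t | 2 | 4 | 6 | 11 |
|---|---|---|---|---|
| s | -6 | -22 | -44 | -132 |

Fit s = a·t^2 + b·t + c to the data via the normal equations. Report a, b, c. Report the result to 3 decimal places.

AᵀA·[a, b, c]ᵀ = Aᵀs reads: 16209·a + 1619·b + 177·c = -17932;  1619·a + 177·b + 23·c = -1816;  177·a + 23·b + 4·c = -204.
Inverting the 3×3 Gram matrix, [a, b, c]ᵀ = [-11895/13358, -32119/13358, 14890/6679]ᵀ.

a = -0.890, b = -2.404, c = 2.229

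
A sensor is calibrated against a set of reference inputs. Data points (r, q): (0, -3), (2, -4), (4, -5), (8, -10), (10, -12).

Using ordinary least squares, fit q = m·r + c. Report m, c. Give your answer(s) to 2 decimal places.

m = -0.94, c = -2.28

Normal-equation sums: Σr·r = 184, Σr = 24, Σ1 = 5.
And Σr·q = -228, Σq = -34.
MᵀM·[m, c]ᵀ = Mᵀq becomes [[184, 24]; [24, 5]]·[m, c]ᵀ = [-228, -34]ᵀ.
Determinant 184·5 − 24² = 344.
m = ((-228)·5 − 24·(-34))/344 = -81/86; c = (184·(-34) − 24·(-228))/344 = -98/43.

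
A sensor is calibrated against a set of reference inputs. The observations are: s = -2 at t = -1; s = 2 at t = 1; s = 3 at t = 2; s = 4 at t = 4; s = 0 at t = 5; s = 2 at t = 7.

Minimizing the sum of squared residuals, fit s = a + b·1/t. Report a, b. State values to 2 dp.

Normal-equation sums: Σ1 = 6, Σ1/t = 153/140, Σ1/t·1/t = 46509/19600.
Right-hand side: Σs = 9, Σ1/t·s = 95/14.
AᵀA·[a, b]ᵀ = Aᵀs becomes [[6, 153/140]; [153/140, 46509/19600]]·[a, b]ᵀ = [9, 95/14]ᵀ.
Δ = 6·(46509/19600) − (153/140)² = 51129/3920.
a = (9·(46509/19600) − (153/140)·(95/14))/(51129/3920) = 30359/28405; b = (6·(95/14) − (153/140)·9)/(51129/3920) = 40348/17043.

a = 1.07, b = 2.37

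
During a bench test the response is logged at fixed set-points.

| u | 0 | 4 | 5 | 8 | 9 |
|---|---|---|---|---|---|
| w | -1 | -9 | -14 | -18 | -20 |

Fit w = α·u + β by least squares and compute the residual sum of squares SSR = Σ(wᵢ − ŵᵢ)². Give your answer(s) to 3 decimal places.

With design matrix X, XᵀX = [[186, 26]; [26, 5]] and Xᵀw = [-430, -62]ᵀ.
det = 186·5 − 26² = 254.
α = ((-430)·5 − 26·(-62))/254 = -269/127; β = (186·(-62) − 26·(-430))/254 = -176/127.
Residuals: 49/127, 109/127, -257/127, 42/127, 57/127; SSR = 672/127.

SSR = 5.291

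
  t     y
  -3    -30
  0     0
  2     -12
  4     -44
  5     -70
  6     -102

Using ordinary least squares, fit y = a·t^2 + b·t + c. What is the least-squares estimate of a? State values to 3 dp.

a = -2.948

With design matrix A, AᵀA = [[2274, 386, 90]; [386, 90, 14]; [90, 14, 6]] and Aᵀy = [-6444, -1072, -258]ᵀ.
Solving the 3×3 system (Gaussian elimination) gives a = -737/250, b = 213/250, c = -96/125.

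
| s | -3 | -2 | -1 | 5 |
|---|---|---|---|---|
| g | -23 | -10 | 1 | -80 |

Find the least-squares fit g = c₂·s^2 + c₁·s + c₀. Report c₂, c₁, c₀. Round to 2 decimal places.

From the data, Σs^2·s^2 = 723, Σs^2·s = 89, Σs^2 = 39, Σs·s = 39, Σs = -1, Σ1 = 4.
Right-hand side: Σs^2·g = -2246, Σs·g = -312, Σg = -112.
Inverting the 3×3 Gram matrix, [c₂, c₁, c₀]ᵀ = [-4457/1412, -1031/1412, 1831/706]ᵀ.

c₂ = -3.16, c₁ = -0.73, c₀ = 2.59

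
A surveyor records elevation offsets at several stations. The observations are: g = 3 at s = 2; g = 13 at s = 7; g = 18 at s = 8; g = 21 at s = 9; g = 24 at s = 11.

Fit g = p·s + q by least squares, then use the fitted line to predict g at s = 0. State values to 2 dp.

Sums needed: Σs·s = 319, Σs = 37, Σ1 = 5.
And Σs·g = 694, Σg = 79.
Δ = 319·5 − 37² = 226.
p = (694·5 − 37·79)/226 = 547/226; q = (319·79 − 37·694)/226 = -477/226.
At s = 0: ĝ = (547/226)·(0) + (-477/226)·(1) = -477/226.

ĝ = -2.11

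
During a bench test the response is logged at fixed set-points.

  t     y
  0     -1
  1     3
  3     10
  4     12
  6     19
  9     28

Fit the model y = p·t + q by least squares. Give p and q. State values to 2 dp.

Entries of AᵀA: Σt·t = 143, Σt = 23, Σ1 = 6.
And Σt·y = 447, Σy = 71.
So AᵀA·[p, q]ᵀ = Aᵀy: [[143, 23]; [23, 6]]·[p, q]ᵀ = [447, 71]ᵀ.
Eliminating q: 6·(row 1) − 23·(row 2) gives 329·p = 6·447 − 23·71 = 1049, so p = 1049/329.
Then q = (71 − 23·(1049/329))/6 = -128/329.

p = 3.19, q = -0.39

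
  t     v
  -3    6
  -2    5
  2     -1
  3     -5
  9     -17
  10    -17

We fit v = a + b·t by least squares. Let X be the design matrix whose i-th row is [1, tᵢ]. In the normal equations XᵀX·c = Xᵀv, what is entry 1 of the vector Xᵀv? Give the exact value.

-29

Entry 1 ↔ basis 1, so (Xᵀv)_{1} = Σᵢ vᵢ = (1)·(6) + (1)·(5) + (1)·(-1) + (1)·(-5) + (1)·(-17) + (1)·(-17) = -29.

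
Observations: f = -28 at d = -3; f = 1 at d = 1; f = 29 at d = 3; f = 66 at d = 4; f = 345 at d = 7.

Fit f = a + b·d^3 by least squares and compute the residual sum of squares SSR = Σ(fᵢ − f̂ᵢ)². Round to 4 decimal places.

SSR = 5.3622

With design matrix A, AᵀA = [[5, 408]; [408, 123204]] and Aᵀf = [413, 124099]ᵀ.
det = 5·123204 − 408² = 449556.
a = (413·123204 − 408·124099)/449556 = 20905/37463; b = (5·124099 − 408·413)/449556 = 451991/449556.
Residuals: -211557/149852, -253295/449556, 194169/149852, 123103/112389, -186953/449556; SSR = 2410603/449556.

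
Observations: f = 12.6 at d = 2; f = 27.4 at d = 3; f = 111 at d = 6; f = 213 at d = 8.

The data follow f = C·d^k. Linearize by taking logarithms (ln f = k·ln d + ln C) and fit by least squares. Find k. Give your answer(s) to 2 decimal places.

Let Y = ln f. Fitting Y = k·ln d + ln C by least squares:
Σln d = 5.6630, Σ(ln d)² = 9.2219, Σln f = 15.9151, Σln d·ln f = 24.9801.
Normal system: [[9.2219, 5.6630]; [5.6630, 4]]·[k, ln C]ᵀ = [24.9801, 15.9151]ᵀ.
Δ = 9.2219·4 − (5.6630)² = 4.8184; k = (24.9801·4 − 5.6630·15.9151)/4.8184 = 2.03260, ln C = (9.2219·15.9151 − 5.6630·24.9801)/4.8184 = 1.10113.

k = 2.03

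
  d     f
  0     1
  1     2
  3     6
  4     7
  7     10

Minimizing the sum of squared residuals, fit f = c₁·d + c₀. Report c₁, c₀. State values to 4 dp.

From the data, Σd·d = 75, Σd = 15, Σ1 = 5.
Moment sums: Σd·f = 118, Σf = 26.
det = 75·5 − 15² = 150.
c₁ = (118·5 − 15·26)/150 = 4/3; c₀ = (75·26 − 15·118)/150 = 6/5.

c₁ = 1.3333, c₀ = 1.2000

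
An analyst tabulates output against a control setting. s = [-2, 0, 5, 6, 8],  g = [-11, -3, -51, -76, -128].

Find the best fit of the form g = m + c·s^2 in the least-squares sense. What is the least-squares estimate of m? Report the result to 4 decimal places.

m = -3.1806

Entries of AᵀA: Σ1 = 5, Σs^2 = 129, Σs^2·s^2 = 6033.
Right-hand side: Σg = -269, Σs^2·g = -12247.
AᵀA·[m, c]ᵀ = Aᵀg becomes [[5, 129]; [129, 6033]]·[m, c]ᵀ = [-269, -12247]ᵀ.
det = 5·6033 − 129² = 13524.
m = ((-269)·6033 − 129·(-12247))/13524 = -7169/2254; c = (5·(-12247) − 129·(-269))/13524 = -13267/6762.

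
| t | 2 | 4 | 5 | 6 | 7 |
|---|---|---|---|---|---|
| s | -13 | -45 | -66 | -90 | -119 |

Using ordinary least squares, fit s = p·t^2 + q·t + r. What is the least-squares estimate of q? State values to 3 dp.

q = -5.244

Forming MᵀM = [[4594, 756, 130]; [756, 130, 24]; [130, 24, 5]] and Mᵀs = [-11493, -1909, -333]ᵀ gives MᵀM·[p, q, r]ᵀ = Mᵀs.
Solving the 3×3 system (Gaussian elimination) gives p = -2397/1358, q = -7121/1358, r = 3030/679.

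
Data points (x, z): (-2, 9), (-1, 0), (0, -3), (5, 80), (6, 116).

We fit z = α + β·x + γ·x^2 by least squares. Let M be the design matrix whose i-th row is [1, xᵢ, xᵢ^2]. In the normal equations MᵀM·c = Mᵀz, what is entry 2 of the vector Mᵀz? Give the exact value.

Entry 2 ↔ basis x, so (Mᵀz)_{2} = Σᵢ (x)·zᵢ = (-2)·(9) + (-1)·(0) + (0)·(-3) + (5)·(80) + (6)·(116) = 1078.

1078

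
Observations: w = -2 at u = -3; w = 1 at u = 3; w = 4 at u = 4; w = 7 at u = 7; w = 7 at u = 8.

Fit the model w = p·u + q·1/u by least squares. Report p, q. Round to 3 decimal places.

p = 1.008, q = -3.628

From the data, Σu·u = 147, Σu·1/u = 5, Σ1/u·1/u = 9053/28224.
For Xᵀw: Σu·w = 130, Σ1/u·w = 31/8.
XᵀX·[p, q]ᵀ = Xᵀw becomes [[147, 5]; [5, 9053/28224]]·[p, q]ᵀ = [130, 31/8]ᵀ.
Δ = 147·(9053/28224) − 5² = 4253/192.
p = (130·(9053/28224) − 5·(31/8))/(4253/192) = 630050/625191; q = (147·(31/8) − 5·130)/(4253/192) = -15432/4253.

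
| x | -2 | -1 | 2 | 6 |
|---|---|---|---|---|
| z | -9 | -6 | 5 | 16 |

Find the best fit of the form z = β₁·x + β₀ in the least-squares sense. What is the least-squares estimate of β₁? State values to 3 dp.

The normal system MᵀM·[β₁, β₀]ᵀ = Mᵀz is [[45, 5]; [5, 4]]·[β₁, β₀]ᵀ = [130, 6]ᵀ.
det = 45·4 − 5² = 155.
β₁ = (130·4 − 5·6)/155 = 98/31; β₀ = (45·6 − 5·130)/155 = -76/31.

β₁ = 3.161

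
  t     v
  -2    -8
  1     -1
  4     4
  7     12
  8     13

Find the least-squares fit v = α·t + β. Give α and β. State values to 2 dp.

α = 2.12, β = -3.65

From the data, Σt·t = 134, Σt = 18, Σ1 = 5.
For Xᵀv: Σt·v = 219, Σv = 20.
XᵀX·[α, β]ᵀ = Xᵀv becomes [[134, 18]; [18, 5]]·[α, β]ᵀ = [219, 20]ᵀ.
Eliminating β: 5·(row 1) − 18·(row 2) gives 346·α = 5·219 − 18·20 = 735, so α = 735/346.
Then β = (20 − 18·(735/346))/5 = -631/173.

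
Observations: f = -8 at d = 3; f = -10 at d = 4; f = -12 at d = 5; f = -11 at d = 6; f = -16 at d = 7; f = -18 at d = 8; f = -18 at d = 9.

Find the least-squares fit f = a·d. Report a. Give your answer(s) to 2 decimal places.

a = -2.17

From the data, Σd·d = 280.
Right-hand side: Σd·f = -608.
Hence a = -608 / 280 ≈ -2.17143.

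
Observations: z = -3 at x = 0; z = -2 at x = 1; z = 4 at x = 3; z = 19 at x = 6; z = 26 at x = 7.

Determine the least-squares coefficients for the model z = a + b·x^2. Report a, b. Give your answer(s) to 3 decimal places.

a = -2.327, b = 0.586

Entries of MᵀM: Σ1 = 5, Σx^2 = 95, Σx^2·x^2 = 3779.
Moment sums: Σz = 44, Σx^2·z = 1992.
Eliminating b: 3779·(row 1) − 95·(row 2) gives 9870·a = 3779·44 − 95·1992 = -22964, so a = -11482/4935.
Then b = (1992 − 95·(-11482/4935))/3779 = 578/987.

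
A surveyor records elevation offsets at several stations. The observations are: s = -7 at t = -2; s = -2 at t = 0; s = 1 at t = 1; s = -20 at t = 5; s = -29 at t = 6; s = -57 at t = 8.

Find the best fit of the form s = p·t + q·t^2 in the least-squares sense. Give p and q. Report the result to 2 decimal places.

p = 1.47, q = -1.07

Compute the Gram sums: Σt·t = 130, Σt·t^2 = 846, Σt^2·t^2 = 6034.
And Σt·s = -715, Σt^2·s = -5219.
AᵀA·[p, q]ᵀ = Aᵀs becomes [[130, 846]; [846, 6034]]·[p, q]ᵀ = [-715, -5219]ᵀ.
Determinant 130·6034 − 846² = 68704.
p = ((-715)·6034 − 846·(-5219))/68704 = 25241/17176; q = (130·(-5219) − 846·(-715))/68704 = -18395/17176.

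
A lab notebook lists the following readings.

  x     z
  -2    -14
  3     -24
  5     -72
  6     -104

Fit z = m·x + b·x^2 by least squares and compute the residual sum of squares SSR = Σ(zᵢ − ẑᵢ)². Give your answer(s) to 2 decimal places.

SSR = 0.62

Forming AᵀA = [[74, 360]; [360, 2018]] and Aᵀz = [-1028, -5816]ᵀ gives AᵀA·[m, b]ᵀ = Aᵀz.
Δ = 74·2018 − 360² = 19732.
m = ((-1028)·2018 − 360·(-5816))/19732 = 4814/4933; b = (74·(-5816) − 360·(-1028))/19732 = -15076/4933.
Residuals: 870/4933, 2850/4933, -2346/4933, 820/4933; SSR = 3052/4933.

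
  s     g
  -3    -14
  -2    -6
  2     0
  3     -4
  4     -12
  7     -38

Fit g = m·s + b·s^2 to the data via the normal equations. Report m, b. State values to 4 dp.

Compute the Gram sums: Σs·s = 91, Σs·s^2 = 407, Σs^2·s^2 = 2851.
Right-hand side: Σs·g = -272, Σs^2·g = -2240.
AᵀA·[m, b]ᵀ = Aᵀg becomes [[91, 407]; [407, 2851]]·[m, b]ᵀ = [-272, -2240]ᵀ.
Eliminating b: 2851·(row 1) − 407·(row 2) gives 93792·m = 2851·(-272) − 407·(-2240) = 136208, so m = 8513/5862.
Then b = ((-2240) − 407·(8513/5862))/2851 = -5821/5862.

m = 1.4522, b = -0.9930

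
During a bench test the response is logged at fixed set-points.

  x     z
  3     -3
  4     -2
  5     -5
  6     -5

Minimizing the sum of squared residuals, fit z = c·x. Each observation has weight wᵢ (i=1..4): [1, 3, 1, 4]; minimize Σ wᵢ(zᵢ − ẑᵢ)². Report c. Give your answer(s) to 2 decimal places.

c = -0.79

Compute the Gram sums: Σwᵢ·x·x = 226.
And Σwᵢ·x·z = -178.
So AᵀWA·[c]ᵀ = AᵀWz: [[226]]·[c]ᵀ = [-178]ᵀ.
Hence c = -178 / 226 ≈ -0.787611.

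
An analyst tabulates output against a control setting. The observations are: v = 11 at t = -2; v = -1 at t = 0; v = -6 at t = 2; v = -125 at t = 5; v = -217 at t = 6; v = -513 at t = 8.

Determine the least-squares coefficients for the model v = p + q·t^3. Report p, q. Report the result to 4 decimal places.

p = 1.0469, q = -1.0050

Sums needed: Σ1 = 6, Σt^3 = 853, Σt^3·t^3 = 324553.
Moment sums: Σv = -851, Σt^3·v = -325289.
Determinant 6·324553 − 853² = 1219709.
p = ((-851)·324553 − 853·(-325289))/1219709 = 1276914/1219709; q = (6·(-325289) − 853·(-851))/1219709 = -1225831/1219709.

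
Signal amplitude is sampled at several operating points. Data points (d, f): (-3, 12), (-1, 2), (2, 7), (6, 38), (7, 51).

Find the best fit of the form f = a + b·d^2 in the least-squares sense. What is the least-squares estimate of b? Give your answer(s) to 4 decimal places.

b = 0.9957

Normal-equation sums: Σ1 = 5, Σd^2 = 99, Σd^2·d^2 = 3795.
For Mᵀf: Σf = 110, Σd^2·f = 4005.
So MᵀM·[a, b]ᵀ = Mᵀf: [[5, 99]; [99, 3795]]·[a, b]ᵀ = [110, 4005]ᵀ.
Eliminating b: 3795·(row 1) − 99·(row 2) gives 9174·a = 3795·110 − 99·4005 = 20955, so a = 635/278.
Then b = (4005 − 99·(635/278))/3795 = 3045/3058.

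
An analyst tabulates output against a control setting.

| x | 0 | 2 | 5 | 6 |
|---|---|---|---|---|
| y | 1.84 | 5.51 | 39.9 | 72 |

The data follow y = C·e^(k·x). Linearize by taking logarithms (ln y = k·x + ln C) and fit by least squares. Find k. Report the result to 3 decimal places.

k = 0.620

With ln yᵢ as the transformed response and xᵢ as the regressor:
Σx = 13.0000, Σ(x)² = 65.0000, Σln y = 10.2794, Σx·ln y = 47.5050.
Equations: 65.0000·k + 13.0000·ln C = 47.5050;  13.0000·k + 4·ln C = 10.2794.
Solving (det = 91.0000): k = 0.61965, ln C = 0.55598.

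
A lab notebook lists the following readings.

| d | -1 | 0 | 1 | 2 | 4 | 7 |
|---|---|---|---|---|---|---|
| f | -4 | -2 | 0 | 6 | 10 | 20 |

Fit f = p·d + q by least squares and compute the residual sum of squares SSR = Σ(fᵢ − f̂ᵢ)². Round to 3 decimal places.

XᵀX·[p, q]ᵀ = Xᵀf reads: 71·p + 13·q = 196;  13·p + 6·q = 30.
Δ = 71·6 − 13² = 257.
p = (196·6 − 13·30)/257 = 786/257; q = (71·30 − 13·196)/257 = -418/257.
Residuals: 176/257, -96/257, -368/257, 388/257, -156/257, 56/257; SSR = 1376/257.

SSR = 5.354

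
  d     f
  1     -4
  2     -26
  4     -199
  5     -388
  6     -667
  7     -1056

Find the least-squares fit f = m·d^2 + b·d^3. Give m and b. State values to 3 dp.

Entries of MᵀM: Σd^2·d^2 = 4595, Σd^2·d^3 = 28765, Σd^3·d^3 = 184091.
And Σd^2·f = -88748, Σd^3·f = -567728.
Δ = 4595·184091 − 28765² = 18472920.
m = ((-88748)·184091 − 28765·(-567728))/18472920 = -1753037/4618230; b = (4595·(-567728) − 28765·(-88748))/18472920 = -2793697/923646.

m = -0.380, b = -3.025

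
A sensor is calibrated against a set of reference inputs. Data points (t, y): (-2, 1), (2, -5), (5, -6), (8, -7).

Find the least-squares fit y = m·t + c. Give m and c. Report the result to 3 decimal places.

Normal-equation sums: Σt·t = 97, Σt = 13, Σ1 = 4.
For Aᵀy: Σt·y = -98, Σy = -17.
So AᵀA·[m, c]ᵀ = Aᵀy: [[97, 13]; [13, 4]]·[m, c]ᵀ = [-98, -17]ᵀ.
Eliminating c: 4·(row 1) − 13·(row 2) gives 219·m = 4·(-98) − 13·(-17) = -171, so m = -57/73.
Then c = ((-17) − 13·(-57/73))/4 = -125/73.

m = -0.781, c = -1.712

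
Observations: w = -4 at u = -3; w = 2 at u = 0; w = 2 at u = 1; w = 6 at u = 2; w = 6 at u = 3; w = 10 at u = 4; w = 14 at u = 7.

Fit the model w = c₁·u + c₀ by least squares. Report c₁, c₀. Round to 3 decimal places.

Forming XᵀX = [[88, 14]; [14, 7]] and Xᵀw = [182, 36]ᵀ gives XᵀX·[c₁, c₀]ᵀ = Xᵀw.
Determinant 88·7 − 14² = 420.
c₁ = (182·7 − 14·36)/420 = 11/6; c₀ = (88·36 − 14·182)/420 = 31/21.

c₁ = 1.833, c₀ = 1.476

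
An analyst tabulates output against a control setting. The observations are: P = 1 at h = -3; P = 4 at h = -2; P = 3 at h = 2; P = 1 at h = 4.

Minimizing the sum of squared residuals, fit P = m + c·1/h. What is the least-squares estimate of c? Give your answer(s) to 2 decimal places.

Compute the Gram sums: Σ1 = 4, Σ1/h = -1/12, Σ1/h·1/h = 97/144.
Right-hand side: ΣP = 9, Σ1/h·P = -7/12.
MᵀM·[m, c]ᵀ = MᵀP becomes [[4, -1/12]; [-1/12, 97/144]]·[m, c]ᵀ = [9, -7/12]ᵀ.
Eliminating c: (97/144)·(row 1) − (-1/12)·(row 2) gives (43/16)·m = (97/144)·9 − (-1/12)·(-7/12) = 433/72, so m = 866/387.
Then c = ((-7/12) − (-1/12)·(866/387))/(97/144) = -76/129.

c = -0.59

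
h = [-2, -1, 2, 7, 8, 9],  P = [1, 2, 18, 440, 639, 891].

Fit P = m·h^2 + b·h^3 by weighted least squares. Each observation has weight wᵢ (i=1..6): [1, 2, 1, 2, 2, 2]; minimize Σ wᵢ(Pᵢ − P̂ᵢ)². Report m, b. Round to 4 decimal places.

m = 1.9652, b = 1.0032

From the data, Σwᵢ·h^2·h^2 = 26150, Σwᵢ·h^2·h^3 = 217246, Σwᵢ·h^3·h^3 = 1822598.
Moment sums: Σwᵢ·h^2·P = 269334, Σwᵢ·h^3·P = 2255386.
Normal equations: [[26150, 217246]; [217246, 1822598]]·[m, b]ᵀ = [269334, 2255386]ᵀ.
Determinant 26150·1822598 − 217246² = 465113184.
m = (269334·1822598 − 217246·2255386)/465113184 = 114252847/58139148; b = (26150·2255386 − 217246·269334)/465113184 = 58326217/58139148.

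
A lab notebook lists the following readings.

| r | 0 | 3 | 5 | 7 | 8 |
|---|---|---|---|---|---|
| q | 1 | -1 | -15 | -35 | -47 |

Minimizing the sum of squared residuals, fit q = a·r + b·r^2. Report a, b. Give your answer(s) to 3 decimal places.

a = 2.408, b = -1.046

From the data, Σr·r = 147, Σr·r^2 = 1007, Σr^2·r^2 = 7203.
Moment sums: Σr·q = -699, Σr^2·q = -5107.
Normal equations: [[147, 1007]; [1007, 7203]]·[a, b]ᵀ = [-699, -5107]ᵀ.
det = 147·7203 − 1007² = 44792.
a = ((-699)·7203 − 1007·(-5107))/44792 = 26963/11198; b = (147·(-5107) − 1007·(-699))/44792 = -11709/11198.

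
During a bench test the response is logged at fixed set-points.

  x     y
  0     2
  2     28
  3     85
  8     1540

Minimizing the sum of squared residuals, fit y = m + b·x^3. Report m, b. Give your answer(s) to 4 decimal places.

m = 3.3012, b = 3.0015

The normal equations are: 4·m + 547·b = 1655;  547·m + 262937·b = 790999.
(Σ1 = 4, Σx^3 = 547, Σx^3·x^3 = 262937, Σy = 1655, Σx^3·y = 790999.)
Eliminating b: 262937·(row 1) − 547·(row 2) gives 752539·m = 262937·1655 − 547·790999 = 2484282, so m = 2484282/752539.
Then b = (790999 − 547·(2484282/752539))/262937 = 2258711/752539.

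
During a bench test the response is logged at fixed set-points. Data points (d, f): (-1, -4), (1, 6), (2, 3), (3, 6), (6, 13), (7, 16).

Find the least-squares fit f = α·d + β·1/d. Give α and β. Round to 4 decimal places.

α = 2.1079, β = 2.2019

Sums needed: Σd·d = 100, Σd·1/d = 6, Σ1/d·1/d = 2125/882.
Right-hand side: Σd·f = 224, Σ1/d·f = 377/21.
Normal equations: [[100, 6]; [6, 2125/882]]·[α, β]ᵀ = [224, 377/21]ᵀ.
Eliminating β: (2125/882)·(row 1) − 6·(row 2) gives (90374/441)·α = (2125/882)·224 − 6·(377/21) = 27214/63, so α = 95249/45187.
Then β = ((377/21) − 6·(95249/45187))/(2125/882) = 99498/45187.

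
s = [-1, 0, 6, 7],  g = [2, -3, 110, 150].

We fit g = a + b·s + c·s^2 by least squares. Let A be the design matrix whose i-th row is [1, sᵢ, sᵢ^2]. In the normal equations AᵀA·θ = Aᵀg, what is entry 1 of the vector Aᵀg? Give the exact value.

Entry 1 ↔ basis 1, so (Aᵀg)_{1} = Σᵢ gᵢ = (1)·(2) + (1)·(-3) + (1)·(110) + (1)·(150) = 259.

259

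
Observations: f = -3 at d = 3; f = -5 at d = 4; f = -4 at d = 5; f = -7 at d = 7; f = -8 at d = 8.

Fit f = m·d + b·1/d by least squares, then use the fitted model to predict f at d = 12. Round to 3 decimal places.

f̂ = -11.688

MᵀM·[m, b]ᵀ = Mᵀf reads: 163·m + 5·b = -162;  5·m + (176149/705600)·b = -101/20.
det = 163·(176149/705600) − 5² = 11072287/705600.
m = ((-162)·(176149/705600) − 5·(-101/20))/(11072287/705600) = -10719738/11072287; b = (163·(-101/20) − 5·(-162))/(11072287/705600) = -9278640/11072287.
At d = 12: f̂ = (-10719738/11072287)·(12) + (-9278640/11072287)·(1/12) = -129410076/11072287.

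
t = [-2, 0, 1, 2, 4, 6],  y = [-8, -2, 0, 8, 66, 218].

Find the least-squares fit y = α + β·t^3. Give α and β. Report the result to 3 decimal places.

α = -0.469, β = 1.014

Entries of XᵀX: Σ1 = 6, Σt^3 = 281, Σt^3·t^3 = 50881.
Right-hand side: Σy = 282, Σt^3·y = 51440.
XᵀX·[α, β]ᵀ = Xᵀy becomes [[6, 281]; [281, 50881]]·[α, β]ᵀ = [282, 51440]ᵀ.
Δ = 6·50881 − 281² = 226325.
α = (282·50881 − 281·51440)/226325 = -106198/226325; β = (6·51440 − 281·282)/226325 = 229398/226325.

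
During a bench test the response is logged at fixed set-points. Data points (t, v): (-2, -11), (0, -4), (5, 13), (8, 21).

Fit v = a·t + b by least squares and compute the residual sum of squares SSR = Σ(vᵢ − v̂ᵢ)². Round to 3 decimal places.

SSR = 1.649

From the data, Σt·t = 93, Σt = 11, Σ1 = 4.
Moment sums: Σt·v = 255, Σv = 19.
Eliminating b: 4·(row 1) − 11·(row 2) gives 251·a = 4·255 − 11·19 = 811, so a = 811/251.
Then b = (19 − 11·(811/251))/4 = -1038/251.
Residuals: -101/251, 34/251, 246/251, -179/251; SSR = 414/251.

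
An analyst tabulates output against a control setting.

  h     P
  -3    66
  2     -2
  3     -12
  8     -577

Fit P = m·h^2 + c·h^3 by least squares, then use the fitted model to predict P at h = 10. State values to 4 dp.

The normal equations are: 4274·m + 32800·c = -36450;  32800·m + 263666·c = -297546.
(Σh^2·h^2 = 4274, Σh^2·h^3 = 32800, Σh^3·h^3 = 263666, Σh^2·P = -36450, Σh^3·P = -297546.)
Δ = 4274·263666 − 32800² = 51068484.
m = ((-36450)·263666 − 32800·(-297546))/51068484 = 12406925/4255707; c = (4274·(-297546) − 32800·(-36450))/51068484 = -6345967/4255707.
At h = 10: P̂ = (12406925/4255707)·(100) + (-6345967/4255707)·(1000) = -5105274500/4255707.

P̂ = -1199.6302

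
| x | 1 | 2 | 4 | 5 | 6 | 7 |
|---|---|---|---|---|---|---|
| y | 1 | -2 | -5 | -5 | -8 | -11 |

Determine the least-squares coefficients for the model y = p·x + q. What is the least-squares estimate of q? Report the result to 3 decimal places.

Forming AᵀA = [[131, 25]; [25, 6]] and Aᵀy = [-173, -30]ᵀ gives AᵀA·[p, q]ᵀ = Aᵀy.
Determinant 131·6 − 25² = 161.
p = ((-173)·6 − 25·(-30))/161 = -288/161; q = (131·(-30) − 25·(-173))/161 = 395/161.

q = 2.453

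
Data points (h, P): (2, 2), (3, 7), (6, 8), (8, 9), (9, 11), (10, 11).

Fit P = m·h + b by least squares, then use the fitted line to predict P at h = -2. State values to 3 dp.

MᵀM·[m, b]ᵀ = MᵀP reads: 294·m + 38·b = 354;  38·m + 6·b = 48.
Eliminating b: 6·(row 1) − 38·(row 2) gives 320·m = 6·354 − 38·48 = 300, so m = 15/16.
Then b = (48 − 38·(15/16))/6 = 33/16.
At h = -2: P̂ = (15/16)·(-2) + (33/16)·(1) = 3/16.

P̂ = 0.188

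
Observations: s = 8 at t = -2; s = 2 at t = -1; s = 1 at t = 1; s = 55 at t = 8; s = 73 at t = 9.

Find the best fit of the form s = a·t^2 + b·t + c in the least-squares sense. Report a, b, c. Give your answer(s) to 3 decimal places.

Compute the Gram sums: Σt^2·t^2 = 10675, Σt^2·t = 1233, Σt^2 = 151, Σt·t = 151, Σt = 15, Σ1 = 5.
And Σt^2·s = 9468, Σt·s = 1080, Σs = 139.
Inverting the 3×3 Gram matrix, [a, b, c]ᵀ = [103753/99422, -141609/99422, 27709/49711]ᵀ.

a = 1.044, b = -1.424, c = 0.557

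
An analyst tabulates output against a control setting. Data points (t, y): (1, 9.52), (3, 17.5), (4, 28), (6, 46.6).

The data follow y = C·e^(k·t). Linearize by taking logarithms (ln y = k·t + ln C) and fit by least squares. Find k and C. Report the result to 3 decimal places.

k = 0.324, C = 6.959

With ln yᵢ as the transformed response and tᵢ as the regressor:
XᵀX = [[62.0000, 14.0000]; [14.0000, 4]], rhs = [47.2184, 12.2894]ᵀ  (here Σt = 14.0000, Σ(t)² = 62.0000, Σln y = 12.2894, Σt·ln y = 47.2184).
Δ = 62.0000·4 − (14.0000)² = 52.0000; k = (47.2184·4 − 14.0000·12.2894)/52.0000 = 0.32350, ln C = (62.0000·12.2894 − 14.0000·47.2184)/52.0000 = 1.94010, so C = exp(1.94010) = 6.95942.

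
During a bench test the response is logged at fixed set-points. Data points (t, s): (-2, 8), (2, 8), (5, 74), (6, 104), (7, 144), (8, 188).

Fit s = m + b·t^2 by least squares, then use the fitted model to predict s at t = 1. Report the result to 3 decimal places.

The normal equations are: 6·m + 182·b = 526;  182·m + 8450·b = 24746.
(Σ1 = 6, Σt^2 = 182, Σt^2·t^2 = 8450, Σs = 526, Σt^2·s = 24746.)
Eliminating b: 8450·(row 1) − 182·(row 2) gives 17576·m = 8450·526 − 182·24746 = -59072, so m = -568/169.
Then b = (24746 − 182·(-568/169))/8450 = 6593/2197.
At t = 1: ŝ = (-568/169)·(1) + (6593/2197)·(1) = -791/2197.

ŝ = -0.360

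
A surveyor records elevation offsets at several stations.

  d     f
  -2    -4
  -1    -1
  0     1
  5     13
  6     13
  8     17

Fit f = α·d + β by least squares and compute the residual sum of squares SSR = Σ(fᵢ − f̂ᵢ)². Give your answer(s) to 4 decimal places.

Compute the Gram sums: Σd·d = 130, Σd = 16, Σ1 = 6.
For Mᵀf: Σd·f = 288, Σf = 39.
Normal equations: [[130, 16]; [16, 6]]·[α, β]ᵀ = [288, 39]ᵀ.
Determinant 130·6 − 16² = 524.
α = (288·6 − 16·39)/524 = 276/131; β = (130·39 − 16·288)/524 = 231/262.
Residuals: -175/262, 59/262, 31/262, 415/262, -137/262, -193/262; SSR = 1005/262.

SSR = 3.8359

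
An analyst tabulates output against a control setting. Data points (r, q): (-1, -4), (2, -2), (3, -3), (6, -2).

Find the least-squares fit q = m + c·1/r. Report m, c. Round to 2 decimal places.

m = -2.75, c = 1.20

Setting ∂/∂m … = 0 gives: 4·m + 0·c = -11;  0·m + (25/18)·c = 5/3.
(Σ1 = 4, Σ1/r = 0, Σ1/r·1/r = 25/18, Σq = -11, Σ1/r·q = 5/3.)
Eliminating c: (25/18)·(row 1) − 0·(row 2) gives (50/9)·m = (25/18)·(-11) − 0·(5/3) = -275/18, so m = -11/4.
Then c = ((5/3) − 0·(-11/4))/(25/18) = 6/5.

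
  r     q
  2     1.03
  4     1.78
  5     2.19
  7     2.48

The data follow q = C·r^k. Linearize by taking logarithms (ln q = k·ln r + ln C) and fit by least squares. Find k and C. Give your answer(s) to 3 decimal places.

Taking logs, ln q = k·ln r + ln C, so regress ln q on ln r.
Σln r = 5.6348, Σ(ln r)² = 8.7791, Σln q = 2.2983, Σln r·ln q = 3.8489.
Equations: 8.7791·k + 5.6348·ln C = 3.8489;  5.6348·k + 4·ln C = 2.2983.
Slope k = (n·Σln r·ln q − Σln r·Σln q)/(n·Σ(ln r)² − (Σln r)²) = (4·3.8489 − 5.6348·2.2983)/3.3656 = 0.72643; ln C = (Σln q − k·Σln r)/n = -0.44873, so C = exp(-0.44873) = 0.63844.

k = 0.726, C = 0.638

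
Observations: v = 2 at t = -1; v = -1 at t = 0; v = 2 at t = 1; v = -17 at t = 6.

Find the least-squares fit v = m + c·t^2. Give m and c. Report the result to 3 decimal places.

m = 1.316, c = -0.507

MᵀM·[m, c]ᵀ = Mᵀv reads: 4·m + 38·c = -14;  38·m + 1298·c = -608.
(Σ1 = 4, Σt^2 = 38, Σt^2·t^2 = 1298, Σv = -14, Σt^2·v = -608.)
det = 4·1298 − 38² = 3748.
m = ((-14)·1298 − 38·(-608))/3748 = 1233/937; c = (4·(-608) − 38·(-14))/3748 = -475/937.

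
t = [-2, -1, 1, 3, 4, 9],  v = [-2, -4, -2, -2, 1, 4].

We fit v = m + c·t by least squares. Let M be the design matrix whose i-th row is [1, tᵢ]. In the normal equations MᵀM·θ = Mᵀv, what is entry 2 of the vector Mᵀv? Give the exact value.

Entry 2 ↔ basis t, so (Mᵀv)_{2} = Σᵢ (t)·vᵢ = (-2)·(-2) + (-1)·(-4) + (1)·(-2) + (3)·(-2) + (4)·(1) + (9)·(4) = 40.

40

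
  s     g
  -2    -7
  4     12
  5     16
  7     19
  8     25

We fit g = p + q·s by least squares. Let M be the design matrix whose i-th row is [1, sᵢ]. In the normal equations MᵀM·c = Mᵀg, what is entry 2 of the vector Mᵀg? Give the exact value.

Entry 2 ↔ basis s, so (Mᵀg)_{2} = Σᵢ (s)·gᵢ = (-2)·(-7) + (4)·(12) + (5)·(16) + (7)·(19) + (8)·(25) = 475.

475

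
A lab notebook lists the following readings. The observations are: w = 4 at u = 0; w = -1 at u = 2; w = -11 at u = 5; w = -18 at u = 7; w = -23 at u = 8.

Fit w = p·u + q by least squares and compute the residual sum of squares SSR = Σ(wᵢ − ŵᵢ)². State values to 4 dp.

Normal-equation sums: Σu·u = 142, Σu = 22, Σ1 = 5.
For Mᵀw: Σu·w = -367, Σw = -49.
Normal equations: [[142, 22]; [22, 5]]·[p, q]ᵀ = [-367, -49]ᵀ.
det = 142·5 − 22² = 226.
p = ((-367)·5 − 22·(-49))/226 = -757/226; q = (142·(-49) − 22·(-367))/226 = 558/113.
Residuals: -106/113, 86/113, 183/226, 115/226, -129/113; SSR = 831/226.

SSR = 3.6770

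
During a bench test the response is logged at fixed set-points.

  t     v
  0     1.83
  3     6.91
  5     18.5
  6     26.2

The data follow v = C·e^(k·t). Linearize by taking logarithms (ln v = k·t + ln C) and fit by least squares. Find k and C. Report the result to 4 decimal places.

With ln vᵢ as the transformed response and tᵢ as the regressor:
XᵀX = [[70.0000, 14.0000]; [14.0000, 4]], rhs = [39.9823, 8.7208]ᵀ  (here Σt = 14.0000, Σ(t)² = 70.0000, Σln v = 8.7208, Σt·ln v = 39.9823).
Slope k = (n·Σt·ln v − Σt·Σln v)/(n·Σ(t)² − (Σt)²) = (4·39.9823 − 14.0000·8.7208)/84.0000 = 0.45045; ln C = (Σln v − k·Σt)/n = 0.60363, so C = exp(0.60363) = 1.82874.

k = 0.4505, C = 1.8287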